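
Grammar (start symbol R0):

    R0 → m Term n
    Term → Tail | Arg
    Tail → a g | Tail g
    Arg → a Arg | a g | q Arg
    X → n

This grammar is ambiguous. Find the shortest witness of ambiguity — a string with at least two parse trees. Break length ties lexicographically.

length 4: m a g n has 2 parse trees

Two derivations of m a g n:
  R0 ⇒ m Term n ⇒ m Tail n ⇒ m a g n
  R0 ⇒ m Term n ⇒ m Arg n ⇒ m a g n

m a g n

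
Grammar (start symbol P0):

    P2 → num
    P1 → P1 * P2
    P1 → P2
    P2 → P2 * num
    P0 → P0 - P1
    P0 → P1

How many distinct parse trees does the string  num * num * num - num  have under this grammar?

Parse trees for num * num * num - num:
  [P0 [P0 [P1 [P1 [P2 num]] * [P2 [P2 num] * num]]] - [P1 [P2 num]]]
  [P0 [P0 [P1 [P1 [P1 [P2 num]] * [P2 num]] * [P2 num]]] - [P1 [P2 num]]]
  [P0 [P0 [P1 [P1 [P2 [P2 num] * num]] * [P2 num]]] - [P1 [P2 num]]]
  [P0 [P0 [P1 [P2 [P2 [P2 num] * num] * num]]] - [P1 [P2 num]]]

4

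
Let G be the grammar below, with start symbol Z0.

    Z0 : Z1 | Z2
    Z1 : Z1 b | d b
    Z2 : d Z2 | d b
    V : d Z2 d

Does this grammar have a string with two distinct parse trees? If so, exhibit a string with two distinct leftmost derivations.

Witness: d b

Derivation 1: Z0 ⇒ Z1 ⇒ d b
Derivation 2: Z0 ⇒ Z2 ⇒ d b

Two distinct leftmost derivations for the same string.

Ambiguous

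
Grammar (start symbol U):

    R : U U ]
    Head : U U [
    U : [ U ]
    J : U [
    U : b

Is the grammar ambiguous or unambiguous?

Unambiguous

(R, Head, J are unreachable from U, so their rules don't affect L(U).) L(U) is { openⁿ atom closeⁿ : n ≥ 0 }. The bracket depth fixes n, and the derivation is forced at every step.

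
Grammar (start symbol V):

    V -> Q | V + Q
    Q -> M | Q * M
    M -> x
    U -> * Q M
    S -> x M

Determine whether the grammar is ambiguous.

Unambiguous

Only V, Q, M are reachable from V; ignoring the rest: V → V + Q | Q  ;  Q → Q * M | M  — a left-associative chain with M at the bottom. Each string factors uniquely by precedence.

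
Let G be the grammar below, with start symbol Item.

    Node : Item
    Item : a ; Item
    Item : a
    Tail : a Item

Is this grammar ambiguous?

Unambiguous

Only Item is reachable from Item; ignoring the rest: The reachable grammar is A → atom sep A | atom. Each atom is followed by either the separator (recurse) or end-of-string (stop) — no choice point.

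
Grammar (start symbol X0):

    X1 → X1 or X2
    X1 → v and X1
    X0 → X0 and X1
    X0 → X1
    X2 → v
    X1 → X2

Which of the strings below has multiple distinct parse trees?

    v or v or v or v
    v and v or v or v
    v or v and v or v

v and v or v or v

v or v or v or v: 1 tree
v and v or v or v: 4 trees
v or v and v or v: 1 tree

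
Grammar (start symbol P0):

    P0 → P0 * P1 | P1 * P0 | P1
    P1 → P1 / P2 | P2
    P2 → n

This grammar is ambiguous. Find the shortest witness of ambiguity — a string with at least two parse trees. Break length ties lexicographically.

n * n

length 1: no string has ≥2 trees
length 3: n * n has 2 parse trees

Two derivations of n * n:
  P0 ⇒ P0 * P1 ⇒ P1 * P1 ⇒ P2 * P1 ⇒ n * P1 ⇒ n * P2 ⇒ n * n
  P0 ⇒ P1 * P0 ⇒ P2 * P0 ⇒ n * P0 ⇒ n * P1 ⇒ n * P2 ⇒ n * n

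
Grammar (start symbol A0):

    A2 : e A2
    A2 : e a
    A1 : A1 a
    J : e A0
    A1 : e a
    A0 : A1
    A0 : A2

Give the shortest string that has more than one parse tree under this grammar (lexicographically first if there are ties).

length 2: e a has 2 parse trees

Two derivations of e a:
  A0 ⇒ A1 ⇒ e a
  A0 ⇒ A2 ⇒ e a

e a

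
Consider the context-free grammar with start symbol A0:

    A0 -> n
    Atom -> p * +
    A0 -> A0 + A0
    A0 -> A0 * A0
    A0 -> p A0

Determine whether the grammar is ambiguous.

Ambiguous

Witness: p n * n

Derivation 1: A0 ⇒ A0 * A0 ⇒ p A0 * A0 ⇒ p n * A0 ⇒ p n * n
Derivation 2: A0 ⇒ p A0 ⇒ p A0 * A0 ⇒ p n * A0 ⇒ p n * n

Two distinct leftmost derivations for the same string.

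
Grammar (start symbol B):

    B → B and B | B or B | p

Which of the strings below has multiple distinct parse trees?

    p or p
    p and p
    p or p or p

p or p: 1 tree
p and p: 1 tree
p or p or p: 2 trees

p or p or p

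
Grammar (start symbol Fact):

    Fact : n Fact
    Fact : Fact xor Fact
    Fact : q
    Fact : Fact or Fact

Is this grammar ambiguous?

Witness: n q or q

Derivation 1: Fact ⇒ n Fact ⇒ n Fact or Fact ⇒ n q or Fact ⇒ n q or q
Derivation 2: Fact ⇒ Fact or Fact ⇒ n Fact or Fact ⇒ n q or Fact ⇒ n q or q

Two distinct leftmost derivations for the same string.

Ambiguous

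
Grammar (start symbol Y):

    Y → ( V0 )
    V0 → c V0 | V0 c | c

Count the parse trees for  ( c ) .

Parse trees for ( c ):
  [Y ( [V0 c] )]

1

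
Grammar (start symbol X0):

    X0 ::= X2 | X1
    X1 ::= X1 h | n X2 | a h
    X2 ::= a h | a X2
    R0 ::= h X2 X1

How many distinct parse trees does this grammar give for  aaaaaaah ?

1

Parse trees for aaaaaaah:
  [X0 [X2 a [X2 a [X2 a [X2 a [X2 a [X2 a [X2 a h]]]]]]]]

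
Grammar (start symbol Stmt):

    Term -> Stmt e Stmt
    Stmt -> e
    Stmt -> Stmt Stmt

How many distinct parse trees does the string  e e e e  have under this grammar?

Parse trees for e e e e:
  [Stmt [Stmt e] [Stmt [Stmt e] [Stmt [Stmt e] [Stmt e]]]]
  [Stmt [Stmt e] [Stmt [Stmt [Stmt e] [Stmt e]] [Stmt e]]]
  [Stmt [Stmt [Stmt e] [Stmt e]] [Stmt [Stmt e] [Stmt e]]]
  [Stmt [Stmt [Stmt e] [Stmt [Stmt e] [Stmt e]]] [Stmt e]]
  [Stmt [Stmt [Stmt [Stmt e] [Stmt e]] [Stmt e]] [Stmt e]]

5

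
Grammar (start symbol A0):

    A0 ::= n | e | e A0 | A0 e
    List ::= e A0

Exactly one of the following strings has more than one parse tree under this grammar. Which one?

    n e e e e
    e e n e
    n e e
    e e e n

e e n e

n e e e e: 1 tree
e e n e: 3 trees
n e e: 1 tree
e e e n: 1 tree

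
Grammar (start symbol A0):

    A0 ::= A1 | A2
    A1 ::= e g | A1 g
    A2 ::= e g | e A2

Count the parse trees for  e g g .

1

Parse trees for e g g:
  [A0 [A1 [A1 e g] g]]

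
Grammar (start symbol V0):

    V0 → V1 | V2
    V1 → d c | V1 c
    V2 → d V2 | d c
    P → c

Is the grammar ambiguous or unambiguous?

Witness: d c

Derivation 1: V0 ⇒ V1 ⇒ d c
Derivation 2: V0 ⇒ V2 ⇒ d c

Two distinct leftmost derivations for the same string.

Ambiguous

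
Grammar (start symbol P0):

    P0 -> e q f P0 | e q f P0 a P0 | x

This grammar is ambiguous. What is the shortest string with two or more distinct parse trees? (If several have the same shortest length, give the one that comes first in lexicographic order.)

length 1: no string has ≥2 trees
length 4: no string has ≥2 trees
length 6: no string has ≥2 trees
length 7: no string has ≥2 trees
length 9: e q f e q f x a x has 2 parse trees

Two derivations of e q f e q f x a x:
  P0 ⇒ e q f P0 ⇒ e q f e q f P0 a P0 ⇒ e q f e q f x a P0 ⇒ e q f e q f x a x
  P0 ⇒ e q f P0 a P0 ⇒ e q f e q f P0 a P0 ⇒ e q f e q f x a P0 ⇒ e q f e q f x a x

e q f e q f x a x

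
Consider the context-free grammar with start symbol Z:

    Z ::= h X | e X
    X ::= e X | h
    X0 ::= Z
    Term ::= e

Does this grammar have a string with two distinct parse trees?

Unambiguous

Only Z, X are reachable from Z; ignoring the rest: Each reachable nonterminal has at most one production per leading terminal, and all productions are right-linear; the derivation is determined token-by-token.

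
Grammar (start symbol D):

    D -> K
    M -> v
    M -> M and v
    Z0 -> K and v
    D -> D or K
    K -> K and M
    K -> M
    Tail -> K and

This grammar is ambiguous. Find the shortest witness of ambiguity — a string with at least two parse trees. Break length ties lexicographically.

v and v

length 1: no string has ≥2 trees
length 3: v and v has 2 parse trees

Two derivations of v and v:
  D ⇒ K ⇒ K and M ⇒ M and M ⇒ v and M ⇒ v and v
  D ⇒ K ⇒ M ⇒ M and v ⇒ v and v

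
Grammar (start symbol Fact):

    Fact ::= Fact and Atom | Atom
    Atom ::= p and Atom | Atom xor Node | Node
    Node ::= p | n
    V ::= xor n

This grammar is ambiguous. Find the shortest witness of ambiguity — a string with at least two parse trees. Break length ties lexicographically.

p and n

length 1: no string has ≥2 trees
length 3: p and n has 2 parse trees

Two derivations of p and n:
  Fact ⇒ Fact and Atom ⇒ Atom and Atom ⇒ Node and Atom ⇒ p and Atom ⇒ p and Node ⇒ p and n
  Fact ⇒ Atom ⇒ p and Atom ⇒ p and Node ⇒ p and n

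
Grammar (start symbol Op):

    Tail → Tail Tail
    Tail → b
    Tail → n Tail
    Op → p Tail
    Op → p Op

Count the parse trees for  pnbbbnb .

14

Parse trees for pnbbbnb (showing first 6 of 14):
  [Op p [Tail [Tail n [Tail b]] [Tail [Tail b] [Tail [Tail b] [Tail n [Tail b]]]]]]
  [Op p [Tail [Tail n [Tail b]] [Tail [Tail [Tail b] [Tail b]] [Tail n [Tail b]]]]]
  [Op p [Tail [Tail [Tail n [Tail b]] [Tail b]] [Tail [Tail b] [Tail n [Tail b]]]]]
  [Op p [Tail [Tail n [Tail [Tail b] [Tail b]]] [Tail [Tail b] [Tail n [Tail b]]]]]
  [Op p [Tail [Tail [Tail n [Tail b]] [Tail [Tail b] [Tail b]]] [Tail n [Tail b]]]]
  [Op p [Tail [Tail [Tail [Tail n [Tail b]] [Tail b]] [Tail b]] [Tail n [Tail b]]]]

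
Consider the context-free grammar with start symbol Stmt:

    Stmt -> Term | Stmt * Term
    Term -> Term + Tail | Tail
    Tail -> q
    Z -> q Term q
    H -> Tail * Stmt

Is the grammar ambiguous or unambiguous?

Only Stmt, Term, Tail are reachable from Stmt; ignoring the rest: This is a standard precedence ladder (Stmt over Term over Tail), with each level left-recursive on its own operator ('*' at Stmt, '+' at Term). That structure is LR(1), hence unambiguous.

Unambiguous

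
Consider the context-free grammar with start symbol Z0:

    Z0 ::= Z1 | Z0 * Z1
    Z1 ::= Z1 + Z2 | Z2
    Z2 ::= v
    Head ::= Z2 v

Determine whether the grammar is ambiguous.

(Head is unreachable from Z0, so its rules don't affect L(Z0).) The grammar is stratified — Z0 handles '*' (left-recursive), Z1 handles '+', Z2 atoms. Each operator has a fixed associativity and precedence level, so every string has one parse.

Unambiguous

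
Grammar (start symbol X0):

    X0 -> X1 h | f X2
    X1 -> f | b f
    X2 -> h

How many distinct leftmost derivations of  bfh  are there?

1

Parse trees for bfh:
  [X0 [X1 b f] h]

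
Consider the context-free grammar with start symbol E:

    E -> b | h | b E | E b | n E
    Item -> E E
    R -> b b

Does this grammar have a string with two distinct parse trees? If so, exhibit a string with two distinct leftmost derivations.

Witness: b b

Derivation 1: E ⇒ b E ⇒ b b
Derivation 2: E ⇒ E b ⇒ b b

Two distinct leftmost derivations for the same string.

Ambiguous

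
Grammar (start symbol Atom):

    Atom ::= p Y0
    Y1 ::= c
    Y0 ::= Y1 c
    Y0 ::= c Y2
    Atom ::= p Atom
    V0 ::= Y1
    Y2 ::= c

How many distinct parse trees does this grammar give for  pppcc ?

Parse trees for pppcc:
  [Atom p [Atom p [Atom p [Y0 [Y1 c] c]]]]
  [Atom p [Atom p [Atom p [Y0 c [Y2 c]]]]]

2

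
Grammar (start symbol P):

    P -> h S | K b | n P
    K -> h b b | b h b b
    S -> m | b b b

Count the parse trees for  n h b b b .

2

Parse trees for n h b b b:
  [P n [P h [S b b b]]]
  [P n [P [K h b b] b]]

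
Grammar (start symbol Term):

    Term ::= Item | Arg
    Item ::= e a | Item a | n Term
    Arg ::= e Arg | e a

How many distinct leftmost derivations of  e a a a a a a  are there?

1

Parse trees for e a a a a a a:
  [Term [Item [Item [Item [Item [Item [Item e a] a] a] a] a] a]]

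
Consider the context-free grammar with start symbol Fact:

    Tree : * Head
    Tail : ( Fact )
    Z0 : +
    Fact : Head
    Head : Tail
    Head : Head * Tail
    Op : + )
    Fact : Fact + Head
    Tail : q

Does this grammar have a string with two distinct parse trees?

Unambiguous

Only Fact, Head, Tail are reachable from Fact; ignoring the rest: This is a standard precedence ladder (Fact over Head over Tail), with each level left-recursive on its own operator ('+' at Fact, '*' at Head). That structure is LR(1), hence unambiguous.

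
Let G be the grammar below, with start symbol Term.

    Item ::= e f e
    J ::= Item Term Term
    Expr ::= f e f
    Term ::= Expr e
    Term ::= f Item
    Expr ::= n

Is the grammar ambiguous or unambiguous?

Witness: f e f e

Derivation 1: Term ⇒ Expr e ⇒ f e f e
Derivation 2: Term ⇒ f Item ⇒ f e f e

Two distinct leftmost derivations for the same string.

Ambiguous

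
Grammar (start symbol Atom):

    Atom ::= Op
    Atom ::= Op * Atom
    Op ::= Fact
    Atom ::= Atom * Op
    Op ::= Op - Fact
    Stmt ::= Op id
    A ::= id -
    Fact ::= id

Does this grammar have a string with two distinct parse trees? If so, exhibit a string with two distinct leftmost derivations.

Ambiguous

Witness: id * id

Derivation 1: Atom ⇒ Op * Atom ⇒ Fact * Atom ⇒ id * Atom ⇒ id * Op ⇒ id * Fact ⇒ id * id
Derivation 2: Atom ⇒ Atom * Op ⇒ Op * Op ⇒ Fact * Op ⇒ id * Op ⇒ id * Fact ⇒ id * id

Two distinct leftmost derivations for the same string.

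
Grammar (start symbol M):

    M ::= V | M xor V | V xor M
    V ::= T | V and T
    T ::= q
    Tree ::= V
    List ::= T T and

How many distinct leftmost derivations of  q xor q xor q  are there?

Parse trees for q xor q xor q:
  [M [M [M [V [T q]]] xor [V [T q]]] xor [V [T q]]]
  [M [M [V [T q]] xor [M [V [T q]]]] xor [V [T q]]]
  [M [V [T q]] xor [M [M [V [T q]]] xor [V [T q]]]]
  [M [V [T q]] xor [M [V [T q]] xor [M [V [T q]]]]]

4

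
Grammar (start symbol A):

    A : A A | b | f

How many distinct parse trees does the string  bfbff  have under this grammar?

14

Parse trees for bfbff (showing first 6 of 14):
  [A [A b] [A [A f] [A [A b] [A [A f] [A f]]]]]
  [A [A b] [A [A f] [A [A [A b] [A f]] [A f]]]]
  [A [A b] [A [A [A f] [A b]] [A [A f] [A f]]]]
  [A [A b] [A [A [A f] [A [A b] [A f]]] [A f]]]
  [A [A b] [A [A [A [A f] [A b]] [A f]] [A f]]]
  [A [A [A b] [A f]] [A [A b] [A [A f] [A f]]]]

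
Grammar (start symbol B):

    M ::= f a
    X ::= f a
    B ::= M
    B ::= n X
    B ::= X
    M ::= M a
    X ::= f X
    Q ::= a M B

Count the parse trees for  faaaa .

Parse trees for faaaa:
  [B [M [M [M [M f a] a] a] a]]

1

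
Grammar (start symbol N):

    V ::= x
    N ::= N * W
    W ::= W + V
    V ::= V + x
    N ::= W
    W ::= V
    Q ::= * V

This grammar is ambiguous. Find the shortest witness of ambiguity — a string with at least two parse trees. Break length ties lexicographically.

x + x

length 1: no string has ≥2 trees
length 3: x + x has 2 parse trees

Two derivations of x + x:
  N ⇒ W ⇒ W + V ⇒ V + V ⇒ x + V ⇒ x + x
  N ⇒ W ⇒ V ⇒ V + x ⇒ x + x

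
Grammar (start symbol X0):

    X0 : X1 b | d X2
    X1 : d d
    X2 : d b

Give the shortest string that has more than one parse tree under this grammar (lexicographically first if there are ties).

length 3: d d b has 2 parse trees

Two derivations of d d b:
  X0 ⇒ X1 b ⇒ d d b
  X0 ⇒ d X2 ⇒ d d b

d d b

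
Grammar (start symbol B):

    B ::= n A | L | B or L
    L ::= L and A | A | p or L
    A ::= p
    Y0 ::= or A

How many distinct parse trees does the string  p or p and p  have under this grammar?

3

Parse trees for p or p and p:
  [B [L [L p or [L [A p]]] and [A p]]]
  [B [L p or [L [L [A p]] and [A p]]]]
  [B [B [L [A p]]] or [L [L [A p]] and [A p]]]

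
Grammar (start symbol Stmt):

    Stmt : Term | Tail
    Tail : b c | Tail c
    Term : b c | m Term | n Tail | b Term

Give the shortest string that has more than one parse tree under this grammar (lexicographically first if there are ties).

b c

length 2: b c has 2 parse trees

Two derivations of b c:
  Stmt ⇒ Term ⇒ b c
  Stmt ⇒ Tail ⇒ b c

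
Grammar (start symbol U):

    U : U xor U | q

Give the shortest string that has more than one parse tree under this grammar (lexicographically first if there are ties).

length 1: no string has ≥2 trees
length 3: no string has ≥2 trees
length 5: q xor q xor q has 2 parse trees

Two derivations of q xor q xor q:
  U ⇒ U xor U ⇒ U xor U xor U ⇒ q xor U xor U ⇒ q xor q xor U ⇒ q xor q xor q
  U ⇒ U xor U ⇒ q xor U ⇒ q xor U xor U ⇒ q xor q xor U ⇒ q xor q xor q

q xor q xor q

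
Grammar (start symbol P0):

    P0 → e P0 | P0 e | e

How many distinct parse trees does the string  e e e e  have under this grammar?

8

Parse trees for e e e e:
  [P0 e [P0 e [P0 e [P0 e]]]]
  [P0 e [P0 e [P0 [P0 e] e]]]
  [P0 e [P0 [P0 e [P0 e]] e]]
  [P0 e [P0 [P0 [P0 e] e] e]]
  [P0 [P0 e [P0 e [P0 e]]] e]
  [P0 [P0 e [P0 [P0 e] e]] e]
  [P0 [P0 [P0 e [P0 e]] e] e]
  [P0 [P0 [P0 [P0 e] e] e] e]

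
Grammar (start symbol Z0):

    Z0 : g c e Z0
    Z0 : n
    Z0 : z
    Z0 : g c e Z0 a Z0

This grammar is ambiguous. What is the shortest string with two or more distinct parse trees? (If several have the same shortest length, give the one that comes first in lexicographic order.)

g c e g c e n a n

length 1: no string has ≥2 trees
length 4: no string has ≥2 trees
length 6: no string has ≥2 trees
length 7: no string has ≥2 trees
length 9: g c e g c e n a n has 2 parse trees

Two derivations of g c e g c e n a n:
  Z0 ⇒ g c e Z0 ⇒ g c e g c e Z0 a Z0 ⇒ g c e g c e n a Z0 ⇒ g c e g c e n a n
  Z0 ⇒ g c e Z0 a Z0 ⇒ g c e g c e Z0 a Z0 ⇒ g c e g c e n a Z0 ⇒ g c e g c e n a n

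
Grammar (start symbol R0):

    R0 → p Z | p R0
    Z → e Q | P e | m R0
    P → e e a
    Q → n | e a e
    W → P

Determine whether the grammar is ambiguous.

Ambiguous

Witness: p e e a e

Derivation 1: R0 ⇒ p Z ⇒ p e Q ⇒ p e e a e
Derivation 2: R0 ⇒ p Z ⇒ p P e ⇒ p e e a e

Two distinct leftmost derivations for the same string.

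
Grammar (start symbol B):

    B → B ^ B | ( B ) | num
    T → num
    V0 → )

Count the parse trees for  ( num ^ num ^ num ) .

Parse trees for ( num ^ num ^ num ):
  [B ( [B [B num] ^ [B [B num] ^ [B num]]] )]
  [B ( [B [B [B num] ^ [B num]] ^ [B num]] )]

2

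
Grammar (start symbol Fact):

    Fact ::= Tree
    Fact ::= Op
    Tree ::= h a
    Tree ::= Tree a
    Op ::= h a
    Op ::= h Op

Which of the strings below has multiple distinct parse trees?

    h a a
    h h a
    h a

h a

h a a: 1 tree
h h a: 1 tree
h a: 2 trees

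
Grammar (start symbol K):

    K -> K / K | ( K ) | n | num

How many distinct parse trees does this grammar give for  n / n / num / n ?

5

Parse trees for n / n / num / n:
  [K [K n] / [K [K n] / [K [K num] / [K n]]]]
  [K [K n] / [K [K [K n] / [K num]] / [K n]]]
  [K [K [K n] / [K n]] / [K [K num] / [K n]]]
  [K [K [K n] / [K [K n] / [K num]]] / [K n]]
  [K [K [K [K n] / [K n]] / [K num]] / [K n]]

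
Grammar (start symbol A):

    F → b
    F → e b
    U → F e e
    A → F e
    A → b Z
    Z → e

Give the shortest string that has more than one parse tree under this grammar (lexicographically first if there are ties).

length 2: b e has 2 parse trees

Two derivations of b e:
  A ⇒ F e ⇒ b e
  A ⇒ b Z ⇒ b e

b e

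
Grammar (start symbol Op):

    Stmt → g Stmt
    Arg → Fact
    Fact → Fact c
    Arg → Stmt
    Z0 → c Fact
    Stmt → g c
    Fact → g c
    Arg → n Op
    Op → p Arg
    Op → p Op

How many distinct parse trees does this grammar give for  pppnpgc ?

Parse trees for pppnpgc:
  [Op p [Op p [Op p [Arg n [Op p [Arg [Fact g c]]]]]]]
  [Op p [Op p [Op p [Arg n [Op p [Arg [Stmt g c]]]]]]]

2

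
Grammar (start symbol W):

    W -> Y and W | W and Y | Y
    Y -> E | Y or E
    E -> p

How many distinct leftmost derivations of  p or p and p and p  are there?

Parse trees for p or p and p and p:
  [W [Y [Y [E p]] or [E p]] and [W [Y [E p]] and [W [Y [E p]]]]]
  [W [Y [Y [E p]] or [E p]] and [W [W [Y [E p]]] and [Y [E p]]]]
  [W [W [Y [Y [E p]] or [E p]] and [W [Y [E p]]]] and [Y [E p]]]
  [W [W [W [Y [Y [E p]] or [E p]]] and [Y [E p]]] and [Y [E p]]]

4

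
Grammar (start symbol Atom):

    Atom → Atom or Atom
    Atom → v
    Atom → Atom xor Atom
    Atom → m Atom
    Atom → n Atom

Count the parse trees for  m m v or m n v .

3

Parse trees for m m v or m n v:
  [Atom [Atom m [Atom m [Atom v]]] or [Atom m [Atom n [Atom v]]]]
  [Atom m [Atom [Atom m [Atom v]] or [Atom m [Atom n [Atom v]]]]]
  [Atom m [Atom m [Atom [Atom v] or [Atom m [Atom n [Atom v]]]]]]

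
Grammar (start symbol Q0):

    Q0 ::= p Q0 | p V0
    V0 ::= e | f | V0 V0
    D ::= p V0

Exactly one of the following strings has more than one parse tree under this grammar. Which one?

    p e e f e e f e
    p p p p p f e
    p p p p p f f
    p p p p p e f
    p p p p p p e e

p e e f e e f e: 132 trees
p p p p p f e: 1 tree
p p p p p f f: 1 tree
p p p p p e f: 1 tree
p p p p p p e e: 1 tree

p e e f e e f e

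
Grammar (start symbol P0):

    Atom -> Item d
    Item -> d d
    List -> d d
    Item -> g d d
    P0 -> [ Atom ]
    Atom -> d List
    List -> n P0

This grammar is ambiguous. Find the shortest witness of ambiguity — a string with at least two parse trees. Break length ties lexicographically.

[ d d d ]

length 5: [ d d d ] has 2 parse trees

Two derivations of [ d d d ]:
  P0 ⇒ [ Atom ] ⇒ [ Item d ] ⇒ [ d d d ]
  P0 ⇒ [ Atom ] ⇒ [ d List ] ⇒ [ d d d ]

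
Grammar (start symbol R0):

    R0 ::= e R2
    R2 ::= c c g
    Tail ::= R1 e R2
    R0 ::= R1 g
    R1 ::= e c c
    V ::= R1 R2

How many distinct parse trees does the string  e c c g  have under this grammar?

2

Parse trees for e c c g:
  [R0 e [R2 c c g]]
  [R0 [R1 e c c] g]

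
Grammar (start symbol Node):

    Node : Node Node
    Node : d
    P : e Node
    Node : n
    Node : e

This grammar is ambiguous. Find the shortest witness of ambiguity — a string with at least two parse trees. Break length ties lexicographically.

d d d

length 1: no string has ≥2 trees
length 2: no string has ≥2 trees
length 3: d d d has 2 parse trees

Two derivations of d d d:
  Node ⇒ Node Node ⇒ Node Node Node ⇒ d Node Node ⇒ d d Node ⇒ d d d
  Node ⇒ Node Node ⇒ d Node ⇒ d Node Node ⇒ d d Node ⇒ d d d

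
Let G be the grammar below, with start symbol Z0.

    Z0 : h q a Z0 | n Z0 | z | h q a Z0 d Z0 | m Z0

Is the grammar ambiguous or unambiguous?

Ambiguous

Witness: h q a h q a z d z

Derivation 1: Z0 ⇒ h q a Z0 ⇒ h q a h q a Z0 d Z0 ⇒ h q a h q a z d Z0 ⇒ h q a h q a z d z
Derivation 2: Z0 ⇒ h q a Z0 d Z0 ⇒ h q a h q a Z0 d Z0 ⇒ h q a h q a z d Z0 ⇒ h q a h q a z d z

Two distinct leftmost derivations for the same string.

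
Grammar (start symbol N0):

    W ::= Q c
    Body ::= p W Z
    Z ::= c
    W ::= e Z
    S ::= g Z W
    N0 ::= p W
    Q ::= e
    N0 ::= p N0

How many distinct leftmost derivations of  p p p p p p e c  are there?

Parse trees for p p p p p p e c:
  [N0 p [N0 p [N0 p [N0 p [N0 p [N0 p [W [Q e] c]]]]]]]
  [N0 p [N0 p [N0 p [N0 p [N0 p [N0 p [W e [Z c]]]]]]]]

2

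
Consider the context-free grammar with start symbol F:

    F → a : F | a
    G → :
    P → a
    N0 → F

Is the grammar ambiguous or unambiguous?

Only F is reachable from F; ignoring the rest: Right-recursive list with a separator: after each atom, whether the separator follows determines the rule. One parse per string.

Unambiguous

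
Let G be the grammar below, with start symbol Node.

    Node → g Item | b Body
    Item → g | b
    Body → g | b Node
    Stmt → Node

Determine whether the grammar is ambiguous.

Unambiguous

Only Node, Item, Body are reachable from Node; ignoring the rest: The reachable rules are right-linear with at most one rule per (nonterminal, next-terminal) pair. Each input token forces the next rule, so parsing is deterministic.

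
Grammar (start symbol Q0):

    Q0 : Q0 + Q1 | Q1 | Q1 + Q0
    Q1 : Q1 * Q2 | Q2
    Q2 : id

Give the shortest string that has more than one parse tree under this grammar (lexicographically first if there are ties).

length 1: no string has ≥2 trees
length 3: id + id has 2 parse trees

Two derivations of id + id:
  Q0 ⇒ Q0 + Q1 ⇒ Q1 + Q1 ⇒ Q2 + Q1 ⇒ id + Q1 ⇒ id + Q2 ⇒ id + id
  Q0 ⇒ Q1 + Q0 ⇒ Q2 + Q0 ⇒ id + Q0 ⇒ id + Q1 ⇒ id + Q2 ⇒ id + id

id + id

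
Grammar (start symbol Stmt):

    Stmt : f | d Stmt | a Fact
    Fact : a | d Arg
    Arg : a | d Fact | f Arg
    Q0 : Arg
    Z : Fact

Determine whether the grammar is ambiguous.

Unambiguous

Only Stmt, Fact, Arg are reachable from Stmt; ignoring the rest: The reachable rules are right-linear with at most one rule per (nonterminal, next-terminal) pair. Each input token forces the next rule, so parsing is deterministic.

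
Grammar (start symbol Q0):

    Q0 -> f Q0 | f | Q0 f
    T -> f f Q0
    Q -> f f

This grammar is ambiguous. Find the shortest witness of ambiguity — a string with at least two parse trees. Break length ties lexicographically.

f f

length 1: no string has ≥2 trees
length 2: f f has 2 parse trees

Two derivations of f f:
  Q0 ⇒ f Q0 ⇒ f f
  Q0 ⇒ Q0 f ⇒ f f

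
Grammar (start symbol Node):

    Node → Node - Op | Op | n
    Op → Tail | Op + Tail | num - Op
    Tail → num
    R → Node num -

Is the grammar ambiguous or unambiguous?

Ambiguous

Witness: num - num

Derivation 1: Node ⇒ Node - Op ⇒ Op - Op ⇒ Tail - Op ⇒ num - Op ⇒ num - Tail ⇒ num - num
Derivation 2: Node ⇒ Op ⇒ num - Op ⇒ num - Tail ⇒ num - num

Two distinct leftmost derivations for the same string.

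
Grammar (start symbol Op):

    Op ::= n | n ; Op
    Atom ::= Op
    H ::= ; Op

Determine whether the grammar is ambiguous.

(Atom, H are unreachable from Op, so their rules don't affect L(Op).) The reachable grammar is A → atom sep A | atom. Each atom is followed by either the separator (recurse) or end-of-string (stop) — no choice point.

Unambiguous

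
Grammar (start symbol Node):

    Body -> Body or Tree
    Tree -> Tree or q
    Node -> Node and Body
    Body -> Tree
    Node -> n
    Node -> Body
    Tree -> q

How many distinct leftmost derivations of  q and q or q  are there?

Parse trees for q and q or q:
  [Node [Node [Body [Tree q]]] and [Body [Body [Tree q]] or [Tree q]]]
  [Node [Node [Body [Tree q]]] and [Body [Tree [Tree q] or q]]]

2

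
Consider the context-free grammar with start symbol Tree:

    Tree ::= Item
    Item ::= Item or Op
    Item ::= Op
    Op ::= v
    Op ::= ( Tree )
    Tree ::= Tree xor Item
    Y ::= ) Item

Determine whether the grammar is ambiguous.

Unambiguous

Only Tree, Item, Op are reachable from Tree; ignoring the rest: Tree → Tree xor Item | Item  ;  Item → Item or Op | Op  — a left-associative chain with Op at the bottom. Each string factors uniquely by precedence.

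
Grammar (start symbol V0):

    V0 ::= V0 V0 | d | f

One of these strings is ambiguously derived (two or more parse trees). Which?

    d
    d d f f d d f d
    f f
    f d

d: 1 tree
d d f f d d f d: 429 trees
f f: 1 tree
f d: 1 tree

d d f f d d f d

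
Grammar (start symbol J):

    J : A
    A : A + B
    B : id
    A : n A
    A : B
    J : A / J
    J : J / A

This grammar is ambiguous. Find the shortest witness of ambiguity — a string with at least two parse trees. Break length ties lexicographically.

length 1: no string has ≥2 trees
length 2: no string has ≥2 trees
length 3: id / id has 2 parse trees

Two derivations of id / id:
  J ⇒ A / J ⇒ B / J ⇒ id / J ⇒ id / A ⇒ id / B ⇒ id / id
  J ⇒ J / A ⇒ A / A ⇒ B / A ⇒ id / A ⇒ id / B ⇒ id / id

id / id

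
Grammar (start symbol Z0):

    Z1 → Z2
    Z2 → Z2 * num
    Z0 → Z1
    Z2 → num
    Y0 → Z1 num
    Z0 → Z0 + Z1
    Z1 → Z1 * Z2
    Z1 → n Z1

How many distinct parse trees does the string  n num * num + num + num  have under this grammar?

Parse trees for n num * num + num + num:
  [Z0 [Z0 [Z0 [Z1 [Z1 n [Z1 [Z2 num]]] * [Z2 num]]] + [Z1 [Z2 num]]] + [Z1 [Z2 num]]]
  [Z0 [Z0 [Z0 [Z1 n [Z1 [Z2 [Z2 num] * num]]]] + [Z1 [Z2 num]]] + [Z1 [Z2 num]]]
  [Z0 [Z0 [Z0 [Z1 n [Z1 [Z1 [Z2 num]] * [Z2 num]]]] + [Z1 [Z2 num]]] + [Z1 [Z2 num]]]

3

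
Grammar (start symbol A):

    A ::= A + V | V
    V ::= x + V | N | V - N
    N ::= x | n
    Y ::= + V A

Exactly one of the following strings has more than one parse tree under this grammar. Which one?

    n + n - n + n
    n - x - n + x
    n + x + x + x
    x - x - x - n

n + n - n + n: 1 tree
n - x - n + x: 1 tree
n + x + x + x: 4 trees
x - x - x - n: 1 tree

n + x + x + x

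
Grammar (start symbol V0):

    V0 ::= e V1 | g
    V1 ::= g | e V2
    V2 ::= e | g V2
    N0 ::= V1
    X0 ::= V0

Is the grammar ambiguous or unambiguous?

Only V0, V1, V2 are reachable from V0; ignoring the rest: Each reachable nonterminal has at most one production per leading terminal, and all productions are right-linear; the derivation is determined token-by-token.

Unambiguous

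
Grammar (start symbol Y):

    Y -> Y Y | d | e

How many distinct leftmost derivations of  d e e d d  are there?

Parse trees for d e e d d (showing first 6 of 14):
  [Y [Y d] [Y [Y e] [Y [Y e] [Y [Y d] [Y d]]]]]
  [Y [Y d] [Y [Y e] [Y [Y [Y e] [Y d]] [Y d]]]]
  [Y [Y d] [Y [Y [Y e] [Y e]] [Y [Y d] [Y d]]]]
  [Y [Y d] [Y [Y [Y e] [Y [Y e] [Y d]]] [Y d]]]
  [Y [Y d] [Y [Y [Y [Y e] [Y e]] [Y d]] [Y d]]]
  [Y [Y [Y d] [Y e]] [Y [Y e] [Y [Y d] [Y d]]]]

14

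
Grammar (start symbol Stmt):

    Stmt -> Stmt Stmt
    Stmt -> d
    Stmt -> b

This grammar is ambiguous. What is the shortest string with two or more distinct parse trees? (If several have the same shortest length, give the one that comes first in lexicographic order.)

b b b

length 1: no string has ≥2 trees
length 2: no string has ≥2 trees
length 3: b b b has 2 parse trees

Two derivations of b b b:
  Stmt ⇒ Stmt Stmt ⇒ Stmt Stmt Stmt ⇒ b Stmt Stmt ⇒ b b Stmt ⇒ b b b
  Stmt ⇒ Stmt Stmt ⇒ b Stmt ⇒ b Stmt Stmt ⇒ b b Stmt ⇒ b b b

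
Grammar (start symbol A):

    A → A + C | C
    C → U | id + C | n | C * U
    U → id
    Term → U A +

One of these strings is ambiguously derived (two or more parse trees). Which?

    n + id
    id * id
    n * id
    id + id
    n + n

id + id

n + id: 1 tree
id * id: 1 tree
n * id: 1 tree
id + id: 2 trees
n + n: 1 tree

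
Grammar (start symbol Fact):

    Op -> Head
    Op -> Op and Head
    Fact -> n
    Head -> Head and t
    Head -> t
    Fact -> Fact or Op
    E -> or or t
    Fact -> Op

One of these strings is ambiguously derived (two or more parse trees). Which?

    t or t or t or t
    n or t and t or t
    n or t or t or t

n or t and t or t

t or t or t or t: 1 tree
n or t and t or t: 2 trees
n or t or t or t: 1 tree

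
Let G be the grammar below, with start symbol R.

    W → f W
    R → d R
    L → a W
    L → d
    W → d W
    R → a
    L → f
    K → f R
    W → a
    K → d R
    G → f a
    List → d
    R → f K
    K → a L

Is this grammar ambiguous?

Unambiguous

Only R, K, L, W are reachable from R; ignoring the rest: The reachable rules are right-linear with at most one rule per (nonterminal, next-terminal) pair. Each input token forces the next rule, so parsing is deterministic.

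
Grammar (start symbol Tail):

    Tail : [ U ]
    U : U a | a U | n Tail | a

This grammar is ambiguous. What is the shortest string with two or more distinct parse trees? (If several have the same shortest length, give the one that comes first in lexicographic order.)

[ a a ]

length 3: no string has ≥2 trees
length 4: [ a a ] has 2 parse trees

Two derivations of [ a a ]:
  Tail ⇒ [ U ] ⇒ [ U a ] ⇒ [ a a ]
  Tail ⇒ [ U ] ⇒ [ a U ] ⇒ [ a a ]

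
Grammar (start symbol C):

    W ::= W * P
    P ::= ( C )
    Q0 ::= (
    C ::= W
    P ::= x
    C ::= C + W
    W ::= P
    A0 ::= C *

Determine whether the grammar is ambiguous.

Only C, W, P are reachable from C; ignoring the rest: This is a standard precedence ladder (C over W over P), with each level left-recursive on its own operator ('+' at C, '*' at W). That structure is LR(1), hence unambiguous.

Unambiguous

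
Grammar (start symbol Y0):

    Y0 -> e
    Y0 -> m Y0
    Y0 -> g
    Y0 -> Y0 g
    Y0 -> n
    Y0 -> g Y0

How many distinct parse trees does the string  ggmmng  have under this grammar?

Parse trees for ggmmng:
  [Y0 [Y0 g [Y0 g [Y0 m [Y0 m [Y0 n]]]]] g]
  [Y0 g [Y0 [Y0 g [Y0 m [Y0 m [Y0 n]]]] g]]
  [Y0 g [Y0 g [Y0 m [Y0 m [Y0 [Y0 n] g]]]]]
  [Y0 g [Y0 g [Y0 m [Y0 [Y0 m [Y0 n]] g]]]]
  [Y0 g [Y0 g [Y0 [Y0 m [Y0 m [Y0 n]]] g]]]

5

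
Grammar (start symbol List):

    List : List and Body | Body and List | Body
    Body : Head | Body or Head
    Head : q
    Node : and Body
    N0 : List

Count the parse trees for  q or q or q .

Parse trees for q or q or q:
  [List [Body [Body [Body [Head q]] or [Head q]] or [Head q]]]

1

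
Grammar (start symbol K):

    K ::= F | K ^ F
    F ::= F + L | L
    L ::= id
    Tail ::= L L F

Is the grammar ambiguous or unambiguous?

(Tail is unreachable from K, so its rules don't affect L(K).) K → K ^ F | F  ;  F → F + L | L  — a left-associative chain with L at the bottom. Each string factors uniquely by precedence.

Unambiguous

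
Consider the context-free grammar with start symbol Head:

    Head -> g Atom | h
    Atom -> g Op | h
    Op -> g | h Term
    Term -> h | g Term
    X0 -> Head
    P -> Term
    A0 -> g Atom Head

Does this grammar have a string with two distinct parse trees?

Unambiguous

Only Head, Atom, Op, Term are reachable from Head; ignoring the rest: Each reachable nonterminal has at most one production per leading terminal, and all productions are right-linear; the derivation is determined token-by-token.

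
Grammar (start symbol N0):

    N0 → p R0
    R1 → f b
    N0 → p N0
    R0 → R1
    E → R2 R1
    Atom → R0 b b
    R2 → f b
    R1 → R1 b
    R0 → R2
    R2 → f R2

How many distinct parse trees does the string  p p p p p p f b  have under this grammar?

2

Parse trees for p p p p p p f b:
  [N0 p [N0 p [N0 p [N0 p [N0 p [N0 p [R0 [R1 f b]]]]]]]]
  [N0 p [N0 p [N0 p [N0 p [N0 p [N0 p [R0 [R2 f b]]]]]]]]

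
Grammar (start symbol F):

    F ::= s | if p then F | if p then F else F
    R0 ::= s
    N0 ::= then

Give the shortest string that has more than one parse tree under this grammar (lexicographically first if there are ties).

length 1: no string has ≥2 trees
length 4: no string has ≥2 trees
length 6: no string has ≥2 trees
length 7: no string has ≥2 trees
length 9: if p then if p then s else s has 2 parse trees

Two derivations of if p then if p then s else s:
  F ⇒ if p then F ⇒ if p then if p then F else F ⇒ if p then if p then s else F ⇒ if p then if p then s else s
  F ⇒ if p then F else F ⇒ if p then if p then F else F ⇒ if p then if p then s else F ⇒ if p then if p then s else s

if p then if p then s else s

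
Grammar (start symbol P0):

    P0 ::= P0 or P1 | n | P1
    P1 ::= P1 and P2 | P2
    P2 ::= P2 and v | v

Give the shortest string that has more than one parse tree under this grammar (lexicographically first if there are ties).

v and v

length 1: no string has ≥2 trees
length 3: v and v has 2 parse trees

Two derivations of v and v:
  P0 ⇒ P1 ⇒ P1 and P2 ⇒ P2 and P2 ⇒ v and P2 ⇒ v and v
  P0 ⇒ P1 ⇒ P2 ⇒ P2 and v ⇒ v and v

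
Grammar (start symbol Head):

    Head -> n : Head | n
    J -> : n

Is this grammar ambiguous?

Unambiguous

(J is unreachable from Head, so its rules don't affect L(Head).) The reachable grammar is A → atom sep A | atom. Each atom is followed by either the separator (recurse) or end-of-string (stop) — no choice point.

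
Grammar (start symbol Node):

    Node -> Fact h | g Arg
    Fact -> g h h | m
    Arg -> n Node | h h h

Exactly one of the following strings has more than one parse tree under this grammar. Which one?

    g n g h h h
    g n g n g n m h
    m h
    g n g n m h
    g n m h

g n g h h h: 2 trees
g n g n g n m h: 1 tree
m h: 1 tree
g n g n m h: 1 tree
g n m h: 1 tree

g n g h h h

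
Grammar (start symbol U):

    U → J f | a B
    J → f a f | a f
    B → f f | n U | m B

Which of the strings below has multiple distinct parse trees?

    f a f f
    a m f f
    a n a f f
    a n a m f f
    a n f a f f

f a f f: 1 tree
a m f f: 1 tree
a n a f f: 2 trees
a n a m f f: 1 tree
a n f a f f: 1 tree

a n a f f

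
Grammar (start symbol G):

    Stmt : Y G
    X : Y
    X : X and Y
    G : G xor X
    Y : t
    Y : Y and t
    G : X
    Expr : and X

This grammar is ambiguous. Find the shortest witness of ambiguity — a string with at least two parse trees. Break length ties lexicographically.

t and t

length 1: no string has ≥2 trees
length 3: t and t has 2 parse trees

Two derivations of t and t:
  G ⇒ X ⇒ Y ⇒ Y and t ⇒ t and t
  G ⇒ X ⇒ X and Y ⇒ Y and Y ⇒ t and Y ⇒ t and t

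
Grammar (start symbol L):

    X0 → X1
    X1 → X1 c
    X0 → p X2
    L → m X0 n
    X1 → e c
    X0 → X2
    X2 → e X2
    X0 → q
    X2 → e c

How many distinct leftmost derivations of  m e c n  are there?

Parse trees for m e c n:
  [L m [X0 [X1 e c]] n]
  [L m [X0 [X2 e c]] n]

2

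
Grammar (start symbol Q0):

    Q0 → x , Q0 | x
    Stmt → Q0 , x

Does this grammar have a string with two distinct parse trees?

Unambiguous

(Stmt is unreachable from Q0, so its rules don't affect L(Q0).) Right-recursive list with a separator: after each atom, whether the separator follows determines the rule. One parse per string.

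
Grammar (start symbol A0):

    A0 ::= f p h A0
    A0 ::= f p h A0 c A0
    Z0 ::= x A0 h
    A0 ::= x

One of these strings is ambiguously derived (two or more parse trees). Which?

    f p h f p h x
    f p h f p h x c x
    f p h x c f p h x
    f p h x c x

f p h f p h x c x

f p h f p h x: 1 tree
f p h f p h x c x: 2 trees
f p h x c f p h x: 1 tree
f p h x c x: 1 tree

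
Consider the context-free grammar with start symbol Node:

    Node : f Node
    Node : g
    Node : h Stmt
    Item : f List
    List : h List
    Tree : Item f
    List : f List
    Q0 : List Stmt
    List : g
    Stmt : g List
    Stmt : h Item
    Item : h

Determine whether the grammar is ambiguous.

Unambiguous

(Q0, Tree are unreachable from Node, so their rules don't affect L(Node).) Restricted to the reachable nonterminals, every rule has the form A → t or A → t B, and no two rules for the same A share a first terminal. The grammar encodes a DFA — one run per string.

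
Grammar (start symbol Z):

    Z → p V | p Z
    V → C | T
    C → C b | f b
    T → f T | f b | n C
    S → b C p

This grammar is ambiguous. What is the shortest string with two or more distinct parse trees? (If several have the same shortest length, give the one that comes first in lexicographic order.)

length 3: p f b has 2 parse trees

Two derivations of p f b:
  Z ⇒ p V ⇒ p C ⇒ p f b
  Z ⇒ p V ⇒ p T ⇒ p f b

p f b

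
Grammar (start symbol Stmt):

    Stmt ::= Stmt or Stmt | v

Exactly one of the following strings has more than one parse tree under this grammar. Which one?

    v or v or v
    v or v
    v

v or v or v: 2 trees
v or v: 1 tree
v: 1 tree

v or v or v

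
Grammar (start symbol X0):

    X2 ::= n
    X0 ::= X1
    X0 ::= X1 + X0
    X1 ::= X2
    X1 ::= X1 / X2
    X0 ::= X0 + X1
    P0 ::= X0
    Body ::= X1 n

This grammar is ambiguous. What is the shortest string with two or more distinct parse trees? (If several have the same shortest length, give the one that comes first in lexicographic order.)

n + n

length 1: no string has ≥2 trees
length 3: n + n has 2 parse trees

Two derivations of n + n:
  X0 ⇒ X1 + X0 ⇒ X2 + X0 ⇒ n + X0 ⇒ n + X1 ⇒ n + X2 ⇒ n + n
  X0 ⇒ X0 + X1 ⇒ X1 + X1 ⇒ X2 + X1 ⇒ n + X1 ⇒ n + X2 ⇒ n + n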